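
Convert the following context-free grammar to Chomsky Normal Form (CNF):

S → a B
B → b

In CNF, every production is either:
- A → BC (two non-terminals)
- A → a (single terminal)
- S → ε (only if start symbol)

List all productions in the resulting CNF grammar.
The grammar has no ε-productions or unit productions to eliminate.
S → a B has terminal a in a right-hand side of length ≥ 2: introduce T_a → a and use T_a in place of a.
B → b is already in CNF (single terminal) – keep it.
S → a B becomes S → T_a B.
Resulting CNF grammar (3 productions): T_a → a; B → b; S → T_a B

Final answer: T_a → a; B → b; S → T_a B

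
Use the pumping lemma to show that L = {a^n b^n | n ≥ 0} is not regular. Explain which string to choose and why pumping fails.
Language: L = {a^n b^n | n ≥ 0} (equal numbers of a's followed by b's)
Step 1: Assume for contradiction that L is regular, with pumping length p.
Step 2: Choose s = a^p b^p. Then s ∈ L (it has p a's followed by p b's) and |s| ≥ p.
Step 3: Consider any decomposition s = xyz with |xy| ≤ p and |y| > 0. Since |xy| ≤ p and the first p symbols of s are all a's, y = a^k for some k with 1 ≤ k ≤ p.
Step 4: Pumping up (i = 2): xy²z = a^(p+k) b^p, which has more a's than b's, so xy²z ∉ L.
This contradicts the pumping lemma, so L is not regular.

Final answer: Choose s = a^p b^p. Since |xy| ≤ p, y = a^k with k ≥ 1. Then xy²z = a^(p+k) b^p ∉ L.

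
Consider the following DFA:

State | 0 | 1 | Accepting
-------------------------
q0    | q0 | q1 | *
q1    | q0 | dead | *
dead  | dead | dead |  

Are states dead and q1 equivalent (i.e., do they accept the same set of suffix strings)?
Try the suffix ε (the empty string).
From dead: dead — not accepting.
From q1: q1 — accepting.
The two states disagree on this suffix, so they are not equivalent.

Final answer: No. Distinguishing string: ε (the empty string) - accepted from q1 but not from dead.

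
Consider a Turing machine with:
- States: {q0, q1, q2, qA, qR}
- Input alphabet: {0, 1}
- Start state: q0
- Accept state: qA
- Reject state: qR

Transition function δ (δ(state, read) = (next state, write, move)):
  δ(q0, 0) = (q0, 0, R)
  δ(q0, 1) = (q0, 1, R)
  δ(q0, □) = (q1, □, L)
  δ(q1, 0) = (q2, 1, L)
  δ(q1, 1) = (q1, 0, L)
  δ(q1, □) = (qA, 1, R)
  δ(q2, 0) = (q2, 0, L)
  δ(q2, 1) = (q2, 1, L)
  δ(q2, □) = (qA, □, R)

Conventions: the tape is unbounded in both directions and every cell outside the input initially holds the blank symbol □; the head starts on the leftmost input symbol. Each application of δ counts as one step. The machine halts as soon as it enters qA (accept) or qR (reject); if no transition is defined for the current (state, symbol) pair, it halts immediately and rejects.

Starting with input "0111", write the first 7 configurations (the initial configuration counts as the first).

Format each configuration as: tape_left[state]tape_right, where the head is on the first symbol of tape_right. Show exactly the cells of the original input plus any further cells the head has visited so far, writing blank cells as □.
Step 0: [q0]0111 (head at position 0)
Step 1: δ(q0, 0) = (q0, 0, R)  ⊢  0[q0]111 (head at position 1)
Step 2: δ(q0, 1) = (q0, 1, R)  ⊢  01[q0]11 (head at position 2)
Step 3: δ(q0, 1) = (q0, 1, R)  ⊢  011[q0]1 (head at position 3)
Step 4: δ(q0, 1) = (q0, 1, R)  ⊢  0111[q0]□ (head at position 4)
Step 5: δ(q0, □) = (q1, □, L)  ⊢  011[q1]1□ (head at position 3)
Step 6: δ(q1, 1) = (q1, 0, L)  ⊢  01[q1]10□ (head at position 2)

Final answer: [q0]0111 ⊢ 0[q0]111 ⊢ 01[q0]11 ⊢ 011[q0]1 ⊢ 0111[q0]□ ⊢ 011[q1]1□ ⊢ 01[q1]10□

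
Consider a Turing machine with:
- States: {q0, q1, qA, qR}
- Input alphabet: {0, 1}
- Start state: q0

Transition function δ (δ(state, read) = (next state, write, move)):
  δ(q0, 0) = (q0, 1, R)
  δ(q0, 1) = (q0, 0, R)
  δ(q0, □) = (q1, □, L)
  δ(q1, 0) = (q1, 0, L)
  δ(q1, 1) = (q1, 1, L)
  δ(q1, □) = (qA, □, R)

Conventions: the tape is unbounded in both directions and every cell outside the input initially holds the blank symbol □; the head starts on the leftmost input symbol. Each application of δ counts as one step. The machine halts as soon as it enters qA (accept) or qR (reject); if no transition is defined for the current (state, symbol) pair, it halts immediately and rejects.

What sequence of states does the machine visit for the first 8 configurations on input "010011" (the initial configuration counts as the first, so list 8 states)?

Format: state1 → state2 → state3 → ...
Step 0: [q0]010011 (head at position 0)
Step 1: δ(q0, 0) = (q0, 1, R)  ⊢  1[q0]10011 (head at position 1)
Step 2: δ(q0, 1) = (q0, 0, R)  ⊢  10[q0]0011 (head at position 2)
Step 3: δ(q0, 0) = (q0, 1, R)  ⊢  101[q0]011 (head at position 3)
Step 4: δ(q0, 0) = (q0, 1, R)  ⊢  1011[q0]11 (head at position 4)
Step 5: δ(q0, 1) = (q0, 0, R)  ⊢  10110[q0]1 (head at position 5)
Step 6: δ(q0, 1) = (q0, 0, R)  ⊢  101100[q0]□ (head at position 6)
Step 7: δ(q0, □) = (q1, □, L)  ⊢  10110[q1]0□ (head at position 5)
Reading off the states of these 8 configurations: q0 → q0 → q0 → q0 → q0 → q0 → q0 → q1

Final answer: q0 → q0 → q0 → q0 → q0 → q0 → q0 → q1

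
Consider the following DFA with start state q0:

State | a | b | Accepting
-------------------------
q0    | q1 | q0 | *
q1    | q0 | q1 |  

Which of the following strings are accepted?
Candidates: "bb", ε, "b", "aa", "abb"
"bb": q0 → q0 → q0; q0 is accepting → accepted
ε: q0; q0 is accepting → accepted
"b": q0 → q0; q0 is accepting → accepted
"aa": q0 → q1 → q0; q0 is accepting → accepted
"abb": q0 → q1 → q1 → q1; q1 is not accepting → rejected

Final answer: "bb", ε, "b", "aa"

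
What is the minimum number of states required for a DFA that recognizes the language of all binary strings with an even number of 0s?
Language: binary strings with an even number of 0s
Lower bound (Myhill–Nerode): the prefixes ε, 0 are pairwise distinguishable:
  ε vs 0: suffix ε distinguishes them (ε has zero 0s (accepted), 0 has one 0 (rejected))
So any DFA needs at least 2 states.
Upper bound: a DFA with 2 states exists (one state per class above).
Minimum states: 2

Final answer: 2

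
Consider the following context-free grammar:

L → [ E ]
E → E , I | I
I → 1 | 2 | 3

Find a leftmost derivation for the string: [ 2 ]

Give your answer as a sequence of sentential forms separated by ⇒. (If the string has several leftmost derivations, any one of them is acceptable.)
Start with L.
Step 1: the leftmost non-terminal is L; apply L → [ E ]:  [ E ]
Step 2: the leftmost non-terminal is E; apply E → I:  [ I ]
Step 3: the leftmost non-terminal is I; apply I → 2:  [ 2 ]

Final answer: L ⇒ [ E ] ⇒ [ I ] ⇒ [ 2 ]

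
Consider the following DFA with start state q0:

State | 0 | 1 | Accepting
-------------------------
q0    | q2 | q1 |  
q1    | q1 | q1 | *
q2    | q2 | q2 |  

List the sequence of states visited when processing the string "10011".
q0 → q1 → q1 → q1 → q1 → q1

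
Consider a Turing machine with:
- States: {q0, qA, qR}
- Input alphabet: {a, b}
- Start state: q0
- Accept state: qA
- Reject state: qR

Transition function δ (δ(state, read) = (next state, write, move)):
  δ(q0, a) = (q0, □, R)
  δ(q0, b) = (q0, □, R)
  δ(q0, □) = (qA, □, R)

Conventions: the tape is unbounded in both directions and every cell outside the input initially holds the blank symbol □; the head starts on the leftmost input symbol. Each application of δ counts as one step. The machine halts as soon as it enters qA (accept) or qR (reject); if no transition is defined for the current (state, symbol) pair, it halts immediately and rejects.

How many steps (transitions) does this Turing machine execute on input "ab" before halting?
Step 0: [q0]ab (head at position 0)
Step 1: δ(q0, a) = (q0, □, R)  ⊢  □[q0]b (head at position 1)
Step 2: δ(q0, b) = (q0, □, R)  ⊢  □□[q0]□ (head at position 2)
Step 3: δ(q0, □) = (qA, □, R)  ⊢  □□□[qA]□ (head at position 3)
The machine is in qA, so it halts and accepts.
Number of transitions executed: 3.

Final answer: 3 steps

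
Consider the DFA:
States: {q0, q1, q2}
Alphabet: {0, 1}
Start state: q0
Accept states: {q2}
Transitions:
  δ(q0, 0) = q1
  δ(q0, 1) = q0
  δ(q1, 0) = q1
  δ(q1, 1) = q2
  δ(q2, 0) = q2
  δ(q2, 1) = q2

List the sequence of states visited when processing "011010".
Starting at q0
Read '0': q0 -> q1
Read '1': q1 -> q2
Read '1': q2 -> q2
Read '0': q2 -> q2
Read '1': q2 -> q2
Read '0': q2 -> q2

Final answer: q0 -> q1 -> q2 -> q2 -> q2 -> q2 -> q2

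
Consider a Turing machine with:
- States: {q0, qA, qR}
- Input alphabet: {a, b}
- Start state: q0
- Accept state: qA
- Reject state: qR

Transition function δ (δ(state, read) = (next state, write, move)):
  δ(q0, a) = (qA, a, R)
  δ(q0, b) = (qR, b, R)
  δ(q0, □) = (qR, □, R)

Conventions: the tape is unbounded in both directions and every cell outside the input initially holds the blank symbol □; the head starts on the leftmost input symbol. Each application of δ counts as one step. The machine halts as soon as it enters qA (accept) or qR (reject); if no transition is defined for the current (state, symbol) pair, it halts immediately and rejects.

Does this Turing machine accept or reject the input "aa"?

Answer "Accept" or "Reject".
Step 0: [q0]aa (head at position 0)
Step 1: δ(q0, a) = (qA, a, R)  ⊢  a[qA]a (head at position 1)
The machine is in qA, so it halts and accepts.

Final answer: Accept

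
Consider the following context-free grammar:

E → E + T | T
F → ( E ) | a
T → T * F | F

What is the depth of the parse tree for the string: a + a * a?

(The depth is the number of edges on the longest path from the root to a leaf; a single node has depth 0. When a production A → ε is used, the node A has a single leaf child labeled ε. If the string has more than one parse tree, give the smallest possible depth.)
The grammar is unambiguous; the parse tree of a + a * a is:
E → E + T at the root (depth 0).
  Left E (depth 1) → T (2) → F (3) → a (4).
  Right T (depth 1) → T * F; that T (2) → F (3) → a (4); F (2) → a (3).
The longest root-to-leaf paths have 4 edges.
Depth = 4.

Final answer: 4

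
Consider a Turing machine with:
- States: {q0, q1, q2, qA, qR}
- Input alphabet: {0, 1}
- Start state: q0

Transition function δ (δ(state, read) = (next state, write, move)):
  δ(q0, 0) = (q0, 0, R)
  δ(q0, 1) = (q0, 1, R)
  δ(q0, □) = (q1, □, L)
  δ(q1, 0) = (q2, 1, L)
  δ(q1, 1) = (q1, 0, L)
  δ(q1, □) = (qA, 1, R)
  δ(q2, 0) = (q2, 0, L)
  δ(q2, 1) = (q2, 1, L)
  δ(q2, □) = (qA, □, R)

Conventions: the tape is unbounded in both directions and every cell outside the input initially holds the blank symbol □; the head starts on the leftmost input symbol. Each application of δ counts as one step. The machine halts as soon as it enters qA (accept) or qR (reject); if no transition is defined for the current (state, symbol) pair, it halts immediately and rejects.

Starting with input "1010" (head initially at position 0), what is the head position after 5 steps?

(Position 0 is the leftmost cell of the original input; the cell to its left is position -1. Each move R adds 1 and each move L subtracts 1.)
Step 0: [q0]1010 (head at position 0)
Step 1: δ(q0, 1) = (q0, 1, R)  ⊢  1[q0]010 (head at position 1)
Step 2: δ(q0, 0) = (q0, 0, R)  ⊢  10[q0]10 (head at position 2)
Step 3: δ(q0, 1) = (q0, 1, R)  ⊢  101[q0]0 (head at position 3)
Step 4: δ(q0, 0) = (q0, 0, R)  ⊢  1010[q0]□ (head at position 4)
Step 5: δ(q0, □) = (q1, □, L)  ⊢  101[q1]0□ (head at position 3)
Head position after 5 steps: 3

Final answer: Position 3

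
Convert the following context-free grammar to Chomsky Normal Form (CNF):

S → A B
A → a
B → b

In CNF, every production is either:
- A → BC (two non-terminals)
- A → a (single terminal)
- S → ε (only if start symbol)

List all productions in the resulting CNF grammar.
The grammar has no ε-productions or unit productions to eliminate.
S → A B is already in CNF (two non-terminals) – keep it.
A → a is already in CNF (single terminal) – keep it.
B → b is already in CNF (single terminal) – keep it.
Resulting CNF grammar (3 productions): A → a; B → b; S → A B

Final answer: A → a; B → b; S → A B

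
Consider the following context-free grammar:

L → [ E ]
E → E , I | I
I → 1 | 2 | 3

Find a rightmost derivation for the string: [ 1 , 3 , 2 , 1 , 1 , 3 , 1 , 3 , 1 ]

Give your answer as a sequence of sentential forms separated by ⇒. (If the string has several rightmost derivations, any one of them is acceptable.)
Start with L.
Step 1: the rightmost non-terminal is L; apply L → [ E ]:  [ E ]
Step 2: the rightmost non-terminal is E; apply E → E , I:  [ E , I ]
Step 3: the rightmost non-terminal is I; apply I → 1:  [ E , 1 ]
Step 4: the rightmost non-terminal is E; apply E → E , I:  [ E , I , 1 ]
Step 5: the rightmost non-terminal is I; apply I → 3:  [ E , 3 , 1 ]
Step 6: the rightmost non-terminal is E; apply E → E , I:  [ E , I , 3 , 1 ]
Step 7: the rightmost non-terminal is I; apply I → 1:  [ E , 1 , 3 , 1 ]
Step 8: the rightmost non-terminal is E; apply E → E , I:  [ E , I , 1 , 3 , 1 ]
Step 9: the rightmost non-terminal is I; apply I → 3:  [ E , 3 , 1 , 3 , 1 ]
Step 10: the rightmost non-terminal is E; apply E → E , I:  [ E , I , 3 , 1 , 3 , 1 ]
Step 11: the rightmost non-terminal is I; apply I → 1:  [ E , 1 , 3 , 1 , 3 , 1 ]
Step 12: the rightmost non-terminal is E; apply E → E , I:  [ E , I , 1 , 3 , 1 , 3 , 1 ]
Step 13: the rightmost non-terminal is I; apply I → 1:  [ E , 1 , 1 , 3 , 1 , 3 , 1 ]
Step 14: the rightmost non-terminal is E; apply E → E , I:  [ E , I , 1 , 1 , 3 , 1 , 3 , 1 ]
Step 15: the rightmost non-terminal is I; apply I → 2:  [ E , 2 , 1 , 1 , 3 , 1 , 3 , 1 ]
Step 16: the rightmost non-terminal is E; apply E → E , I:  [ E , I , 2 , 1 , 1 , 3 , 1 , 3 , 1 ]
Step 17: the rightmost non-terminal is I; apply I → 3:  [ E , 3 , 2 , 1 , 1 , 3 , 1 , 3 , 1 ]
Step 18: the rightmost non-terminal is E; apply E → I:  [ I , 3 , 2 , 1 , 1 , 3 , 1 , 3 , 1 ]
Step 19: the rightmost non-terminal is I; apply I → 1:  [ 1 , 3 , 2 , 1 , 1 , 3 , 1 , 3 , 1 ]

Final answer: L ⇒ [ E ] ⇒ [ E , I ] ⇒ [ E , 1 ] ⇒ [ E , I , 1 ] ⇒ [ E , 3 , 1 ] ⇒ [ E , I , 3 , 1 ] ⇒ [ E , 1 , 3 , 1 ] ⇒ [ E , I , 1 , 3 , 1 ] ⇒ [ E , 3 , 1 , 3 , 1 ] ⇒ [ E , I , 3 , 1 , 3 , 1 ] ⇒ [ E , 1 , 3 , 1 , 3 , 1 ] ⇒ [ E , I , 1 , 3 , 1 , 3 , 1 ] ⇒ [ E , 1 , 1 , 3 , 1 , 3 , 1 ] ⇒ [ E , I , 1 , 1 , 3 , 1 , 3 , 1 ] ⇒ [ E , 2 , 1 , 1 , 3 , 1 , 3 , 1 ] ⇒ [ E , I , 2 , 1 , 1 , 3 , 1 , 3 , 1 ] ⇒ [ E , 3 , 2 , 1 , 1 , 3 , 1 , 3 , 1 ] ⇒ [ I , 3 , 2 , 1 , 1 , 3 , 1 , 3 , 1 ] ⇒ [ 1 , 3 , 2 , 1 , 1 , 3 , 1 , 3 , 1 ]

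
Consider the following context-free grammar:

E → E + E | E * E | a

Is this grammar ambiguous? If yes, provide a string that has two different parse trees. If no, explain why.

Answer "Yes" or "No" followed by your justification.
Two different leftmost derivations of a + a * a:
  (1) E ⇒ E + E ⇒ a + E ⇒ a + E * E ⇒ a + a * E ⇒ a + a * a   (tree groups a + (a * a))
  (2) E ⇒ E * E ⇒ E + E * E ⇒ a + E * E ⇒ a + a * E ⇒ a + a * a   (tree groups (a + a) * a)
Two distinct leftmost derivations = two distinct parse trees, so the grammar is ambiguous.

Final answer: Yes - the string 'a + a * a' has two distinct leftmost derivations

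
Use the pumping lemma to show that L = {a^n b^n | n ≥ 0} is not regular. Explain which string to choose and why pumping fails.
Language: L = {a^n b^n | n ≥ 0} (equal numbers of a's followed by b's)
Step 1: Assume for contradiction that L is regular, with pumping length p.
Step 2: Choose s = a^p b^p. Then s ∈ L (it has p a's followed by p b's) and |s| ≥ p.
Step 3: Consider any decomposition s = xyz with |xy| ≤ p and |y| > 0. Since |xy| ≤ p and the first p symbols of s are all a's, y = a^k for some k with 1 ≤ k ≤ p.
Step 4: Pumping up (i = 2): xy²z = a^(p+k) b^p, which has more a's than b's, so xy²z ∉ L.
This contradicts the pumping lemma, so L is not regular.

Final answer: Choose s = a^p b^p. Since |xy| ≤ p, y = a^k with k ≥ 1. Then xy²z = a^(p+k) b^p ∉ L.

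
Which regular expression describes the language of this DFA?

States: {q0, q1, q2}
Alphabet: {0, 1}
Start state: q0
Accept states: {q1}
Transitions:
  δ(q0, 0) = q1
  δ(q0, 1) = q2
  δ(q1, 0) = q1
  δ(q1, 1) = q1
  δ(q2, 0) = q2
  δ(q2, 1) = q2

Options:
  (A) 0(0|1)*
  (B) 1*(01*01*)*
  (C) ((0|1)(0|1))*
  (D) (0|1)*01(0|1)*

Testing sample strings against the DFA:
  '11100' -> rejected
  '0001' -> accepted
  '110' -> rejected
  '10101' -> rejected
Checking each option for a counterexample:
  (A) 0(0|1)*: agrees with the DFA on all strings of length ≤ 4
  (B) 1*(01*01*)*: ε is rejected by the DFA but matches the regex → eliminated
  (C) ((0|1)(0|1))*: ε is rejected by the DFA but matches the regex → eliminated
  (D) (0|1)*01(0|1)*: '0' is accepted by the DFA but does not match the regex → eliminated
Only (A) 0(0|1)* is consistent with the DFA.

Final answer: (A) 0(0|1)*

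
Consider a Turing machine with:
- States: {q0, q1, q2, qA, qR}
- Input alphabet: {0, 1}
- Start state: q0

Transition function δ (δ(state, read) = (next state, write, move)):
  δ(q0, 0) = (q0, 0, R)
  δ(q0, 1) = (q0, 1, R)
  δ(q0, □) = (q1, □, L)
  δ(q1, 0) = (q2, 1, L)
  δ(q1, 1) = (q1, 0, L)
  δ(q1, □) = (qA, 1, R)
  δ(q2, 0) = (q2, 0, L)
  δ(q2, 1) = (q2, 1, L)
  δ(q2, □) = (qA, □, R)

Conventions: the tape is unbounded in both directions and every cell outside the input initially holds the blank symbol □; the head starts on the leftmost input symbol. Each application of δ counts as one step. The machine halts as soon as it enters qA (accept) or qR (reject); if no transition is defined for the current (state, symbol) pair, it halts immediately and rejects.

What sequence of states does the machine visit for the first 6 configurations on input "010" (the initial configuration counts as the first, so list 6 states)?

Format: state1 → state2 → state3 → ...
Step 0: [q0]010 (head at position 0)
Step 1: δ(q0, 0) = (q0, 0, R)  ⊢  0[q0]10 (head at position 1)
Step 2: δ(q0, 1) = (q0, 1, R)  ⊢  01[q0]0 (head at position 2)
Step 3: δ(q0, 0) = (q0, 0, R)  ⊢  010[q0]□ (head at position 3)
Step 4: δ(q0, □) = (q1, □, L)  ⊢  01[q1]0□ (head at position 2)
Step 5: δ(q1, 0) = (q2, 1, L)  ⊢  0[q2]11□ (head at position 1)
Reading off the states of these 6 configurations: q0 → q0 → q0 → q0 → q1 → q2

Final answer: q0 → q0 → q0 → q0 → q1 → q2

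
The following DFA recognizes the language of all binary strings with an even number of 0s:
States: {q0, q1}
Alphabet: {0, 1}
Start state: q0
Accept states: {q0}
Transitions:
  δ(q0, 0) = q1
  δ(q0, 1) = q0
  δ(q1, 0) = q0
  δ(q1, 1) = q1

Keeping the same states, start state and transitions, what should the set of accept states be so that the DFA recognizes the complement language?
The DFA is complete (every state has a transition on every symbol), so the complement
is recognized by the same DFA with accepting and non-accepting states swapped.
Original accept states: {q0}
Complement accept states = All states - Original accept states
= {q0, q1} - {q0}
= {q1}
Complement language: strings with an ODD number of 0s

Final answer: {q1}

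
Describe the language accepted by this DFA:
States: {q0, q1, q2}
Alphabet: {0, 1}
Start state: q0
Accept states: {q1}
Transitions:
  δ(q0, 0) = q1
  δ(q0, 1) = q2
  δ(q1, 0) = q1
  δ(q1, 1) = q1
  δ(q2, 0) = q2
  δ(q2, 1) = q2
Analyzing the DFA structure:
Start state: q0
Accept states: {q1}
Interpreting what each state remembers (checking against the transitions):
  q0: nothing has been read yet
  q1: the first symbol was 0
  q2: the first symbol was 1 (trap state)
  δ(q0, 0): in q0 (nothing has been read yet), after reading 0 we have: the first symbol was 0 → q1
  δ(q0, 1): in q0 (nothing has been read yet), after reading 1 we have: the first symbol was 1 (trap state) → q2
  δ(q1, 0): in q1 (the first symbol was 0), after reading 0 we have: the first symbol was 0 → q1
  δ(q1, 1): in q1 (the first symbol was 0), after reading 1 we have: the first symbol was 0 → q1
  δ(q2, 0): in q2 (the first symbol was 1 (trap state)), after reading 0 we have: the first symbol was 1 (trap state) → q2
  δ(q2, 1): in q2 (the first symbol was 1 (trap state)), after reading 1 we have: the first symbol was 1 (trap state) → q2
A string is accepted iff it ends in {q1}, i.e. the first symbol was 0.
Language: All binary strings starting with 0

Final answer: All binary strings starting with 0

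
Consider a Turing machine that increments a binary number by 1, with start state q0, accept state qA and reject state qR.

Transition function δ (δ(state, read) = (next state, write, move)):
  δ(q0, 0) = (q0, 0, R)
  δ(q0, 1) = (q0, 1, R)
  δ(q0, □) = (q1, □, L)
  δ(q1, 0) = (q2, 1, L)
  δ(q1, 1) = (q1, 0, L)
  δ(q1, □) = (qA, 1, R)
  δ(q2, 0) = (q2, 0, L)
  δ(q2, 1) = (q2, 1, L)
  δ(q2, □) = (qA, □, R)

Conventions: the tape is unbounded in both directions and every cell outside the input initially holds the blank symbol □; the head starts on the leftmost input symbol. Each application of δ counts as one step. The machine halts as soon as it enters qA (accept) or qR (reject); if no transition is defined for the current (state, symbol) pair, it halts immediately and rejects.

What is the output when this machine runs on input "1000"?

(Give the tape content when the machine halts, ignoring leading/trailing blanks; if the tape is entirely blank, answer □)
Step 0: [q0]1000 (head at position 0)
Step 1: δ(q0, 1) = (q0, 1, R)  ⊢  1[q0]000 (head at position 1)
Step 2: δ(q0, 0) = (q0, 0, R)  ⊢  10[q0]00 (head at position 2)
Step 3: δ(q0, 0) = (q0, 0, R)  ⊢  100[q0]0 (head at position 3)
Step 4: δ(q0, 0) = (q0, 0, R)  ⊢  1000[q0]□ (head at position 4)
Step 5: δ(q0, □) = (q1, □, L)  ⊢  100[q1]0□ (head at position 3)
Step 6: δ(q1, 0) = (q2, 1, L)  ⊢  10[q2]01□ (head at position 2)
Step 7: δ(q2, 0) = (q2, 0, L)  ⊢  1[q2]001□ (head at position 1)
Step 8: δ(q2, 0) = (q2, 0, L)  ⊢  [q2]1001□ (head at position 0)
Step 9: δ(q2, 1) = (q2, 1, L)  ⊢  [q2]□1001□ (head at position -1)
Step 10: δ(q2, □) = (qA, □, R)  ⊢  □[qA]1001□ (head at position 0)
The machine is in qA, so it halts and accepts.
Tape content when halted (ignoring surrounding blanks): 1001

Final answer: Output: 1001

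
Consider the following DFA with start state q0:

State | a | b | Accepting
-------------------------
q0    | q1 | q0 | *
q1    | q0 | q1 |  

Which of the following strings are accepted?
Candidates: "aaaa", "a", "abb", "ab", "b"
"aaaa": q0 → q1 → q0 → q1 → q0; q0 is accepting → accepted
"a": q0 → q1; q1 is not accepting → rejected
"abb": q0 → q1 → q1 → q1; q1 is not accepting → rejected
"ab": q0 → q1 → q1; q1 is not accepting → rejected
"b": q0 → q0; q0 is accepting → accepted

Final answer: "aaaa", "b"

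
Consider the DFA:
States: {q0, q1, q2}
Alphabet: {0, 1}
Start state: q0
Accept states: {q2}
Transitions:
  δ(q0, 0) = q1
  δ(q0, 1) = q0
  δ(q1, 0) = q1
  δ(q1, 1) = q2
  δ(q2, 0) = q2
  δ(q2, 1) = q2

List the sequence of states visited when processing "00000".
Starting at q0
Read '0': q0 -> q1
Read '0': q1 -> q1
Read '0': q1 -> q1
Read '0': q1 -> q1
Read '0': q1 -> q1

Final answer: q0 -> q1 -> q1 -> q1 -> q1 -> q1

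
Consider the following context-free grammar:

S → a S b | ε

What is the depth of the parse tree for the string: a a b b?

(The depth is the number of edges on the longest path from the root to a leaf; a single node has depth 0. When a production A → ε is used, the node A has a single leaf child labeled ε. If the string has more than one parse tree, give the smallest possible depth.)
The only parse tree applies S → a S b 2 times (once per matching a…b pair) and then S → ε.
The S nodes sit at depths 0, 1, …, 2; the innermost S (depth 2) has the single child ε at depth 3.
The terminal leaves a, b are at depths 1..2, so the longest root-to-leaf path is S → S → … → S → ε with 3 edges.
Depth = 3.

Final answer: 3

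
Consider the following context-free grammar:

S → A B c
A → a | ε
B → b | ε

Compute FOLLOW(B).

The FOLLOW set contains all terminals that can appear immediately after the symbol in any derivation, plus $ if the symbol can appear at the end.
B occurs in S → A B c, immediately followed by the terminal c. So FOLLOW(B) = {c}.

Final answer: {c}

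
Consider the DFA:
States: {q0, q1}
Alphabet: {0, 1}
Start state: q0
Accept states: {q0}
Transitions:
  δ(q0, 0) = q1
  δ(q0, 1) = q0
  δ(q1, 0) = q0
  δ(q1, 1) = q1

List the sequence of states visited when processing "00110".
Starting at q0
Read '0': q0 -> q1
Read '0': q1 -> q0
Read '1': q0 -> q0
Read '1': q0 -> q0
Read '0': q0 -> q1

Final answer: q0 -> q1 -> q0 -> q0 -> q0 -> q1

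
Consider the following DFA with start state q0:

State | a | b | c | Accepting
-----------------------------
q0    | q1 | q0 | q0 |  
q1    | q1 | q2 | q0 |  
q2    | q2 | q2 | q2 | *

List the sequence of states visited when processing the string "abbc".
q0 → q1 → q2 → q2 → q2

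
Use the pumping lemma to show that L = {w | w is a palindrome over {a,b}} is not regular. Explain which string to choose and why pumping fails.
Language: L = {w | w is a palindrome over {a,b}} (strings that read the same forwards and backwards)
Step 1: Assume for contradiction that L is regular, with pumping length p.
Step 2: Choose s = a^p b a^p. Then s ∈ L (it reads the same forwards and backwards) and |s| ≥ p.
Step 3: Consider any decomposition s = xyz with |xy| ≤ p and |y| > 0. Since |xy| ≤ p and the first p symbols of s are all a's, y = a^k for some k with 1 ≤ k ≤ p.
Step 4: Pumping up (i = 2): xy²z = a^(p+k) b a^p. Its reverse is a^p b a^(p+k) ≠ a^(p+k) b a^p (the single b is no longer in the middle), so xy²z is not a palindrome and xy²z ∉ L.
This contradicts the pumping lemma, so L is not regular.

Final answer: Choose s = a^p b a^p. Since |xy| ≤ p, y = a^k with k ≥ 1. Then xy²z = a^(p+k) b a^p is not a palindrome, so ∉ L.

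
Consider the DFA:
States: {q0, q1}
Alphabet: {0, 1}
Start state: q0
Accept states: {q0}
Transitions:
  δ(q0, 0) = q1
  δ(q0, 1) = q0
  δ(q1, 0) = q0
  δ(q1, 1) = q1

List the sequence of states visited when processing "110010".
Starting at q0
Read '1': q0 -> q0
Read '1': q0 -> q0
Read '0': q0 -> q1
Read '0': q1 -> q0
Read '1': q0 -> q0
Read '0': q0 -> q1

Final answer: q0 -> q0 -> q0 -> q1 -> q0 -> q0 -> q1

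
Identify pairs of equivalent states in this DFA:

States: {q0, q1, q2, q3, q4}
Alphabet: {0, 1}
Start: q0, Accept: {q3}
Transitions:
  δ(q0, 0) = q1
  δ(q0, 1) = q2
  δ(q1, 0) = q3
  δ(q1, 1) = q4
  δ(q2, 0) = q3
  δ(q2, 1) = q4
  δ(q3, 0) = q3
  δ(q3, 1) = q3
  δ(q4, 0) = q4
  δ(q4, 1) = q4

Using the table-filling algorithm:
Round 0 – mark pairs where exactly one state is accepting: (q0,q3), (q1,q3), (q2,q3), (q3,q4)
Round 1 – newly marked: (q0,q1) [on 0: q1 vs q3, already marked]; (q0,q2) [on 0: q1 vs q3, already marked]; (q1,q4) [on 0: q3 vs q4, already marked]; (q2,q4) [on 0: q3 vs q4, already marked]
Round 2 – newly marked: (q0,q4) [on 0: q1 vs q4, already marked]
No further pairs can be marked.
(q1, q2) unmarked: δ(q1,0)=q3, δ(q2,0)=q3; δ(q1,1)=q4, δ(q2,1)=q4 → equivalent
Equivalent pairs: (q1, q2)

Final answer: Equivalent pairs: (q1, q2)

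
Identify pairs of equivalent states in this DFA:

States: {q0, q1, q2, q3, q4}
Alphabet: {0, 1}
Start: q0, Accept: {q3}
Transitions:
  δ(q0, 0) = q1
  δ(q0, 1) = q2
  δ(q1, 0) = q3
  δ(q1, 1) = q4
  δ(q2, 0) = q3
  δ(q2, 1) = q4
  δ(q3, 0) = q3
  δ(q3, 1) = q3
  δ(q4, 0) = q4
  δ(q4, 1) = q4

Using the table-filling algorithm:
Round 0 – mark pairs where exactly one state is accepting: (q0,q3), (q1,q3), (q2,q3), (q3,q4)
Round 1 – newly marked: (q0,q1) [on 0: q1 vs q3, already marked]; (q0,q2) [on 0: q1 vs q3, already marked]; (q1,q4) [on 0: q3 vs q4, already marked]; (q2,q4) [on 0: q3 vs q4, already marked]
Round 2 – newly marked: (q0,q4) [on 0: q1 vs q4, already marked]
No further pairs can be marked.
(q1, q2) unmarked: δ(q1,0)=q3, δ(q2,0)=q3; δ(q1,1)=q4, δ(q2,1)=q4 → equivalent
Equivalent pairs: (q1, q2)

Final answer: Equivalent pairs: (q1, q2)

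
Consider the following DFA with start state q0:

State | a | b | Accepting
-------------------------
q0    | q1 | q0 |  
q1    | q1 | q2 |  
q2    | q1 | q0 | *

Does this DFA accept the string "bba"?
Start in q0.
Read 'b': q0 → q0
Read 'b': q0 → q0
Read 'a': q0 → q1
Final state q1 is not accepting, so the string is rejected.

Final answer: No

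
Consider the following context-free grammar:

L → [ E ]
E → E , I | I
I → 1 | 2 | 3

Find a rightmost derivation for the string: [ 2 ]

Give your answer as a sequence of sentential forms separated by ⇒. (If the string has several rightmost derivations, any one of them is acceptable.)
Start with L.
Step 1: the rightmost non-terminal is L; apply L → [ E ]:  [ E ]
Step 2: the rightmost non-terminal is E; apply E → I:  [ I ]
Step 3: the rightmost non-terminal is I; apply I → 2:  [ 2 ]

Final answer: L ⇒ [ E ] ⇒ [ I ] ⇒ [ 2 ]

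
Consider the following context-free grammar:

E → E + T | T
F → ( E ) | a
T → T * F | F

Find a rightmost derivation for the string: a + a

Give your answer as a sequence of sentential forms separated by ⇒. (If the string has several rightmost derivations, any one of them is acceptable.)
Start with E.
Step 1: the rightmost non-terminal is E; apply E → E + T:  E + T
Step 2: the rightmost non-terminal is T; apply T → F:  E + F
Step 3: the rightmost non-terminal is F; apply F → a:  E + a
Step 4: the rightmost non-terminal is E; apply E → T:  T + a
Step 5: the rightmost non-terminal is T; apply T → F:  F + a
Step 6: the rightmost non-terminal is F; apply F → a:  a + a

Final answer: E ⇒ E + T ⇒ E + F ⇒ E + a ⇒ T + a ⇒ F + a ⇒ a + a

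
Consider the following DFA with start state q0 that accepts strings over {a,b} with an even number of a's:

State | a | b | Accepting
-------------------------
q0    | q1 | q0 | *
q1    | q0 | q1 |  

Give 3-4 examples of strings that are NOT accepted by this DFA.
Any strings that end in a non-accepting state work; for example:
"ab": q0 → q1 → q1; q1 is not accepting → rejected
"abb": q0 → q1 → q1 → q1; q1 is not accepting → rejected
"bbab": q0 → q0 → q0 → q1 → q1; q1 is not accepting → rejected
"bbba": q0 → q0 → q0 → q0 → q1; q1 is not accepting → rejected

Final answer: "ab", "abb", "bbab", "bbba"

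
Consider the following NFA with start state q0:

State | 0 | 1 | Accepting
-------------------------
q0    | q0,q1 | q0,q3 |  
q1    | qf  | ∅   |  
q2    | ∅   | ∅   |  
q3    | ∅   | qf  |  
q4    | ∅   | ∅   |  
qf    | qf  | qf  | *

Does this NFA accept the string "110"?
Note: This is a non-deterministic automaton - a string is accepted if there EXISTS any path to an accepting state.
Track the set of states the NFA could be in: start {q0}
Read '1': {q0} → {q0, q3}
Read '1': {q0, q3} → {q0, q3, qf}
Read '0': {q0, q3, qf} → {q0, q1, qf}
Final set {q0, q1, qf} contains accepting state(s) {qf} → accepted.

Final answer: Yes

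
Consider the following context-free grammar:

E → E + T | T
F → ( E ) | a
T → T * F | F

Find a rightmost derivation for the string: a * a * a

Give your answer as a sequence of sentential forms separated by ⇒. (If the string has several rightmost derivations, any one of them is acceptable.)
Start with E.
Step 1: the rightmost non-terminal is E; apply E → T:  T
Step 2: the rightmost non-terminal is T; apply T → T * F:  T * F
Step 3: the rightmost non-terminal is F; apply F → a:  T * a
Step 4: the rightmost non-terminal is T; apply T → T * F:  T * F * a
Step 5: the rightmost non-terminal is F; apply F → a:  T * a * a
Step 6: the rightmost non-terminal is T; apply T → F:  F * a * a
Step 7: the rightmost non-terminal is F; apply F → a:  a * a * a

Final answer: E ⇒ T ⇒ T * F ⇒ T * a ⇒ T * F * a ⇒ T * a * a ⇒ F * a * a ⇒ a * a * a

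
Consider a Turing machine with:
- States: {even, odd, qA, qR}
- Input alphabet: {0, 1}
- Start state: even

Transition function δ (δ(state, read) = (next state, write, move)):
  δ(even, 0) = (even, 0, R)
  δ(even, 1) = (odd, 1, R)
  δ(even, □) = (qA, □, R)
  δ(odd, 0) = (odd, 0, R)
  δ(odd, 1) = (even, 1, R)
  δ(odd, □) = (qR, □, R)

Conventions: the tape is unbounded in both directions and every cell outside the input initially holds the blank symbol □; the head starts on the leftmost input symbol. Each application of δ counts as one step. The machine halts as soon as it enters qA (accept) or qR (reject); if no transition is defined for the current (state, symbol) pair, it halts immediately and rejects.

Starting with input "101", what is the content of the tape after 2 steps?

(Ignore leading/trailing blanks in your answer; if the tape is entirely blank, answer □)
Step 0: [even]101 (head at position 0)
Step 1: δ(even, 1) = (odd, 1, R)  ⊢  1[odd]01 (head at position 1)
Step 2: δ(odd, 0) = (odd, 0, R)  ⊢  10[odd]1 (head at position 2)
Tape after 2 steps (ignoring surrounding blanks): 101

Final answer: Tape: 101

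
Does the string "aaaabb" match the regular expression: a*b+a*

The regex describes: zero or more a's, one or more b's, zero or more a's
Yes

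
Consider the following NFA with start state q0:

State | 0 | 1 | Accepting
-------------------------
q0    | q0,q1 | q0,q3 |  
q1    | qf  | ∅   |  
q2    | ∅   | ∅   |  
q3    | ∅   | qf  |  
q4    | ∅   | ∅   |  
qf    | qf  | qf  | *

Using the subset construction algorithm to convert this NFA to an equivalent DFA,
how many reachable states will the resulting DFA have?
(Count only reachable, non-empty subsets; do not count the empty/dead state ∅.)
Start subset: {q0}
{q0}: on 0 → {q0, q1}, on 1 → {q0, q3}
{q0, q1}: on 0 → {q0, q1, qf}, on 1 → {q0, q3}
{q0, q3}: on 0 → {q0, q1}, on 1 → {q0, q3, qf}
{q0, q1, qf}: on 0 → {q0, q1, qf}, on 1 → {q0, q3, qf}
{q0, q3, qf}: on 0 → {q0, q1, qf}, on 1 → {q0, q3, qf}
Reachable non-empty subsets: {q0}, {q0, q1}, {q0, q3}, {q0, q1, qf}, {q0, q3, qf} — 5 in total.

Final answer: 5 states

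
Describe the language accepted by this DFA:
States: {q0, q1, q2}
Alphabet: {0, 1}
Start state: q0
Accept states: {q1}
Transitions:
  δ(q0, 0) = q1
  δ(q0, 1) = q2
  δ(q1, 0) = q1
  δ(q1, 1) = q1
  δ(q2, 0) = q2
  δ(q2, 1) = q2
Analyzing the DFA structure:
Start state: q0
Accept states: {q1}
Interpreting what each state remembers (checking against the transitions):
  q0: nothing has been read yet
  q1: the first symbol was 0
  q2: the first symbol was 1 (trap state)
  δ(q0, 0): in q0 (nothing has been read yet), after reading 0 we have: the first symbol was 0 → q1
  δ(q0, 1): in q0 (nothing has been read yet), after reading 1 we have: the first symbol was 1 (trap state) → q2
  δ(q1, 0): in q1 (the first symbol was 0), after reading 0 we have: the first symbol was 0 → q1
  δ(q1, 1): in q1 (the first symbol was 0), after reading 1 we have: the first symbol was 0 → q1
  δ(q2, 0): in q2 (the first symbol was 1 (trap state)), after reading 0 we have: the first symbol was 1 (trap state) → q2
  δ(q2, 1): in q2 (the first symbol was 1 (trap state)), after reading 1 we have: the first symbol was 1 (trap state) → q2
A string is accepted iff it ends in {q1}, i.e. the first symbol was 0.
Language: All binary strings starting with 0

Final answer: All binary strings starting with 0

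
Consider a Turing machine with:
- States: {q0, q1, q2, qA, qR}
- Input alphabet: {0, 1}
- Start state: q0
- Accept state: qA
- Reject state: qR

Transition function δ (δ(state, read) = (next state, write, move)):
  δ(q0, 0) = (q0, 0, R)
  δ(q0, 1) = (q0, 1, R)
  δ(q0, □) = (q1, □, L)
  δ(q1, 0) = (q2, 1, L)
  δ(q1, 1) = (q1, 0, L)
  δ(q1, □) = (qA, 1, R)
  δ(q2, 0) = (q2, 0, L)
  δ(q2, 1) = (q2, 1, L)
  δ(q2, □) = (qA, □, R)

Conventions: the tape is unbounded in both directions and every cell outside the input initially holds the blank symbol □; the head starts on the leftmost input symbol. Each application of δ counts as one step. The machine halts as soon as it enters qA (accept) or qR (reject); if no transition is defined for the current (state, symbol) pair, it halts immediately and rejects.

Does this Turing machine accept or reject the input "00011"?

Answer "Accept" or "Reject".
Step 0: [q0]00011 (head at position 0)
Step 1: δ(q0, 0) = (q0, 0, R)  ⊢  0[q0]0011 (head at position 1)
Step 2: δ(q0, 0) = (q0, 0, R)  ⊢  00[q0]011 (head at position 2)
Step 3: δ(q0, 0) = (q0, 0, R)  ⊢  000[q0]11 (head at position 3)
Step 4: δ(q0, 1) = (q0, 1, R)  ⊢  0001[q0]1 (head at position 4)
Step 5: δ(q0, 1) = (q0, 1, R)  ⊢  00011[q0]□ (head at position 5)
Step 6: δ(q0, □) = (q1, □, L)  ⊢  0001[q1]1□ (head at position 4)
Step 7: δ(q1, 1) = (q1, 0, L)  ⊢  000[q1]10□ (head at position 3)
Step 8: δ(q1, 1) = (q1, 0, L)  ⊢  00[q1]000□ (head at position 2)
Step 9: δ(q1, 0) = (q2, 1, L)  ⊢  0[q2]0100□ (head at position 1)
Step 10: δ(q2, 0) = (q2, 0, L)  ⊢  [q2]00100□ (head at position 0)
Step 11: δ(q2, 0) = (q2, 0, L)  ⊢  [q2]□00100□ (head at position -1)
Step 12: δ(q2, □) = (qA, □, R)  ⊢  □[qA]00100□ (head at position 0)
The machine is in qA, so it halts and accepts.

Final answer: Accept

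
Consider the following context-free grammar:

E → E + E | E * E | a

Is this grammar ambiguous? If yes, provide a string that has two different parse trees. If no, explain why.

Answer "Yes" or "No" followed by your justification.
Two different leftmost derivations of a + a * a:
  (1) E ⇒ E + E ⇒ a + E ⇒ a + E * E ⇒ a + a * E ⇒ a + a * a   (tree groups a + (a * a))
  (2) E ⇒ E * E ⇒ E + E * E ⇒ a + E * E ⇒ a + a * E ⇒ a + a * a   (tree groups (a + a) * a)
Two distinct leftmost derivations = two distinct parse trees, so the grammar is ambiguous.

Final answer: Yes - the string 'a + a * a' has two distinct leftmost derivations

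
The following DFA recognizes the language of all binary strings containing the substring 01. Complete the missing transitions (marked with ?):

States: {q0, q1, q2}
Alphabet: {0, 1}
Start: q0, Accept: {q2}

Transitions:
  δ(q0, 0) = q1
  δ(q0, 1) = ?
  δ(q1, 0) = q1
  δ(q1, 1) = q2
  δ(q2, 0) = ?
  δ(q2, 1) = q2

What each state remembers (consistent with the given transitions and accept states):
  q0: 01 not seen yet and the last symbol was not 0
  q1: 01 not seen yet and the last symbol was 0
  q2: the substring 01 has already been seen
Filling in the missing entries:
  δ(q0, 1): in q0 (01 not seen yet and the last symbol was not 0), after reading 1 we have: 01 not seen yet and the last symbol was not 0 → q0
  δ(q2, 0): in q2 (the substring 01 has already been seen), after reading 0 we have: the substring 01 has already been seen → q2

Final answer: δ(q0, 1) = q0; δ(q2, 0) = q2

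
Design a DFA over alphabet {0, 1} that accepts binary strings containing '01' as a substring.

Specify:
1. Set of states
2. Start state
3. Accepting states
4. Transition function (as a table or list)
One valid DFA (any DFA recognizing the same language is acceptable):
States: {q0, q1, q2}
Start: q0
Accepting: {q2}
Transitions (accepting states marked with *):
State | 0 | 1 | Accepting
-------------------------
q0    | q1 | q0 |  
q1    | q1 | q2 |  
q2    | q2 | q2 | *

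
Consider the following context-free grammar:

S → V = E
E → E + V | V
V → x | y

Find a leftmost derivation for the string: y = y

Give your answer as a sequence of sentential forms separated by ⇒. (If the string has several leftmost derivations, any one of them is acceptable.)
Start with S.
Step 1: the leftmost non-terminal is S; apply S → V = E:  V = E
Step 2: the leftmost non-terminal is V; apply V → y:  y = E
Step 3: the leftmost non-terminal is E; apply E → V:  y = V
Step 4: the leftmost non-terminal is V; apply V → y:  y = y

Final answer: S ⇒ V = E ⇒ y = E ⇒ y = V ⇒ y = y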